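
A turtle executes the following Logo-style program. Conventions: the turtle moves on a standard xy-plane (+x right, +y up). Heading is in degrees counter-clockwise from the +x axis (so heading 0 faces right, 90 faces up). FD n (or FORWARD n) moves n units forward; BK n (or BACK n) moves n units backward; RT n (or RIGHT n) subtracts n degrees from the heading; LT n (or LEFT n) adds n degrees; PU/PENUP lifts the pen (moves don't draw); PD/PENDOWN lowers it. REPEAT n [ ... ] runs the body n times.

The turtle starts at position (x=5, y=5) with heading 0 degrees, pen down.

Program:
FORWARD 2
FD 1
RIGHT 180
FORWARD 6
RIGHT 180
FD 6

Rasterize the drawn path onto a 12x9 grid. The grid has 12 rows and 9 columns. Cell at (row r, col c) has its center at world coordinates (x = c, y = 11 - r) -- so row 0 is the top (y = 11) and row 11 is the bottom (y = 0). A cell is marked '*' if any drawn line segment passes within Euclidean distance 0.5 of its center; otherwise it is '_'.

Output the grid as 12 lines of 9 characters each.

Segment 0: (5,5) -> (7,5)
Segment 1: (7,5) -> (8,5)
Segment 2: (8,5) -> (2,5)
Segment 3: (2,5) -> (8,5)

Answer: _________
_________
_________
_________
_________
_________
__*******
_________
_________
_________
_________
_________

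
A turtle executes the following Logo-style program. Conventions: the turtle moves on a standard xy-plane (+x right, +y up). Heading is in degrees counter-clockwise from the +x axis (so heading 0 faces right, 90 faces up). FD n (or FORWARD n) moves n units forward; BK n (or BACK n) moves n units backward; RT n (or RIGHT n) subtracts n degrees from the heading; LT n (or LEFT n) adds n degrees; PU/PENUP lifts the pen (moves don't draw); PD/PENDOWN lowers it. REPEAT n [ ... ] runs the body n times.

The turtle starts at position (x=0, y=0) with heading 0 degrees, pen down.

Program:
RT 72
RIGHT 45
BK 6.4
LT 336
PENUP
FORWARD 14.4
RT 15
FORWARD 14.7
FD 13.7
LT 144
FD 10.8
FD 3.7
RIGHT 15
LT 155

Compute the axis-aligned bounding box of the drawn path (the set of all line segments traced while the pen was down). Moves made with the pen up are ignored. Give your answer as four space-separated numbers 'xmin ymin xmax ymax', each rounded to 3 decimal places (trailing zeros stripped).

Answer: 0 0 2.906 5.702

Derivation:
Executing turtle program step by step:
Start: pos=(0,0), heading=0, pen down
RT 72: heading 0 -> 288
RT 45: heading 288 -> 243
BK 6.4: (0,0) -> (2.906,5.702) [heading=243, draw]
LT 336: heading 243 -> 219
PU: pen up
FD 14.4: (2.906,5.702) -> (-8.285,-3.36) [heading=219, move]
RT 15: heading 219 -> 204
FD 14.7: (-8.285,-3.36) -> (-21.714,-9.339) [heading=204, move]
FD 13.7: (-21.714,-9.339) -> (-34.23,-14.911) [heading=204, move]
LT 144: heading 204 -> 348
FD 10.8: (-34.23,-14.911) -> (-23.666,-17.157) [heading=348, move]
FD 3.7: (-23.666,-17.157) -> (-20.047,-17.926) [heading=348, move]
RT 15: heading 348 -> 333
LT 155: heading 333 -> 128
Final: pos=(-20.047,-17.926), heading=128, 1 segment(s) drawn

Segment endpoints: x in {0, 2.906}, y in {0, 5.702}
xmin=0, ymin=0, xmax=2.906, ymax=5.702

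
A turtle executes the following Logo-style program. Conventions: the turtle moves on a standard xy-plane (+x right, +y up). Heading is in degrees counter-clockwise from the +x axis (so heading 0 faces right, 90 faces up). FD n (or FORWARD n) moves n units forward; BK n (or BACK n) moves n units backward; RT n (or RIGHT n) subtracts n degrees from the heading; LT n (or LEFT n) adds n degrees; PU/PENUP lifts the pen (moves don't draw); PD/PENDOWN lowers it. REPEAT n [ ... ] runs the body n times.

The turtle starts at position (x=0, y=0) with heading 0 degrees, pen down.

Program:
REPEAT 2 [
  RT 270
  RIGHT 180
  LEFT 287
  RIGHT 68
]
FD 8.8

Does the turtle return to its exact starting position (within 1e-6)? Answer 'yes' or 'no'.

Answer: no

Derivation:
Executing turtle program step by step:
Start: pos=(0,0), heading=0, pen down
REPEAT 2 [
  -- iteration 1/2 --
  RT 270: heading 0 -> 90
  RT 180: heading 90 -> 270
  LT 287: heading 270 -> 197
  RT 68: heading 197 -> 129
  -- iteration 2/2 --
  RT 270: heading 129 -> 219
  RT 180: heading 219 -> 39
  LT 287: heading 39 -> 326
  RT 68: heading 326 -> 258
]
FD 8.8: (0,0) -> (-1.83,-8.608) [heading=258, draw]
Final: pos=(-1.83,-8.608), heading=258, 1 segment(s) drawn

Start position: (0, 0)
Final position: (-1.83, -8.608)
Distance = 8.8; >= 1e-6 -> NOT closed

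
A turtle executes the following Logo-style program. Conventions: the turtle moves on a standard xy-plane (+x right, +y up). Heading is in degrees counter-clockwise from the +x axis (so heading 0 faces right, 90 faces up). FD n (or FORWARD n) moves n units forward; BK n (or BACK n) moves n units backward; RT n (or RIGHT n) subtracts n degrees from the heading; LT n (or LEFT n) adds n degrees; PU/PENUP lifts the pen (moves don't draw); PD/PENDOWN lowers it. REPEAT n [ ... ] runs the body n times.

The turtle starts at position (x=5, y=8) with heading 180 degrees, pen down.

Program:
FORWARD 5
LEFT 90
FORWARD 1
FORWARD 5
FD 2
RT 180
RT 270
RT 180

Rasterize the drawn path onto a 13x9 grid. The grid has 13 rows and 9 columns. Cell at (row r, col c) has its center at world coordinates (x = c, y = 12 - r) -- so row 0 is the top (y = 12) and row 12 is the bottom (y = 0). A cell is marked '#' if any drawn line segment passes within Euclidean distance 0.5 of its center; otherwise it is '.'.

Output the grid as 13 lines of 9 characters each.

Segment 0: (5,8) -> (0,8)
Segment 1: (0,8) -> (-0,7)
Segment 2: (-0,7) -> (-0,2)
Segment 3: (-0,2) -> (-0,0)

Answer: .........
.........
.........
.........
######...
#........
#........
#........
#........
#........
#........
#........
#........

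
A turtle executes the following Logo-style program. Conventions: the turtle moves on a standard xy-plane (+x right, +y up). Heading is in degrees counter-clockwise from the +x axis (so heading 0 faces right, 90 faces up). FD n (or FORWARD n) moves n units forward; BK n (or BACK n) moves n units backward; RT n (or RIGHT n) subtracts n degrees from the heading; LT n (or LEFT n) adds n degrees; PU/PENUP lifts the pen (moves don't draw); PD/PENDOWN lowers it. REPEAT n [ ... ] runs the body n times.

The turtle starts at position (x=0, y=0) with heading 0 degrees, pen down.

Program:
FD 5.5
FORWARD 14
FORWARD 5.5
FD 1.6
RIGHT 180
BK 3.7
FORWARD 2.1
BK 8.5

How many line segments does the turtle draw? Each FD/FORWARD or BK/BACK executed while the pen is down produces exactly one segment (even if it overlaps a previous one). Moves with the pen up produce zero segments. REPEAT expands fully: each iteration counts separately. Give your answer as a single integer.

Answer: 7

Derivation:
Executing turtle program step by step:
Start: pos=(0,0), heading=0, pen down
FD 5.5: (0,0) -> (5.5,0) [heading=0, draw]
FD 14: (5.5,0) -> (19.5,0) [heading=0, draw]
FD 5.5: (19.5,0) -> (25,0) [heading=0, draw]
FD 1.6: (25,0) -> (26.6,0) [heading=0, draw]
RT 180: heading 0 -> 180
BK 3.7: (26.6,0) -> (30.3,0) [heading=180, draw]
FD 2.1: (30.3,0) -> (28.2,0) [heading=180, draw]
BK 8.5: (28.2,0) -> (36.7,0) [heading=180, draw]
Final: pos=(36.7,0), heading=180, 7 segment(s) drawn
Segments drawn: 7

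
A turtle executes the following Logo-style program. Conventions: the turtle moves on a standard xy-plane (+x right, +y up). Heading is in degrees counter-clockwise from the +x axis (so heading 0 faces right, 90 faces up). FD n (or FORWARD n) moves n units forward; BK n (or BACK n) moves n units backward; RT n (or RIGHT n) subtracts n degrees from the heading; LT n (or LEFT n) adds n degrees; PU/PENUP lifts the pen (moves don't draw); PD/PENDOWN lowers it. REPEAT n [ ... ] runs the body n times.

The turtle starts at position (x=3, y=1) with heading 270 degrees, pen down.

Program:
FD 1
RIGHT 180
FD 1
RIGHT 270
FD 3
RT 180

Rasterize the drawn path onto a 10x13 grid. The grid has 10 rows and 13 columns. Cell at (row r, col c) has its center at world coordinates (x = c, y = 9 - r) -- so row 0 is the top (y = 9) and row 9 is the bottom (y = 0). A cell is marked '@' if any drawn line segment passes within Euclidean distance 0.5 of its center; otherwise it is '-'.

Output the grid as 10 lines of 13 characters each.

Answer: -------------
-------------
-------------
-------------
-------------
-------------
-------------
-------------
@@@@---------
---@---------

Derivation:
Segment 0: (3,1) -> (3,0)
Segment 1: (3,0) -> (3,1)
Segment 2: (3,1) -> (0,1)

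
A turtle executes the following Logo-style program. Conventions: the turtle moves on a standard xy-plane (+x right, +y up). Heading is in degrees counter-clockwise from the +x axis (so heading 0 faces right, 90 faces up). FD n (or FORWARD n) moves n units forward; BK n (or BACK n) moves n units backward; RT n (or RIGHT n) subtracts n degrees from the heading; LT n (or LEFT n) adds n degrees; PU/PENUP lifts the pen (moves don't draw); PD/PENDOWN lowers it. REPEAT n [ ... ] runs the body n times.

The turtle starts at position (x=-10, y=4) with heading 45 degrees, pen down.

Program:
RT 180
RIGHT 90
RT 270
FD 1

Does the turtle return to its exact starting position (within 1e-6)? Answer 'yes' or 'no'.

Answer: no

Derivation:
Executing turtle program step by step:
Start: pos=(-10,4), heading=45, pen down
RT 180: heading 45 -> 225
RT 90: heading 225 -> 135
RT 270: heading 135 -> 225
FD 1: (-10,4) -> (-10.707,3.293) [heading=225, draw]
Final: pos=(-10.707,3.293), heading=225, 1 segment(s) drawn

Start position: (-10, 4)
Final position: (-10.707, 3.293)
Distance = 1; >= 1e-6 -> NOT closed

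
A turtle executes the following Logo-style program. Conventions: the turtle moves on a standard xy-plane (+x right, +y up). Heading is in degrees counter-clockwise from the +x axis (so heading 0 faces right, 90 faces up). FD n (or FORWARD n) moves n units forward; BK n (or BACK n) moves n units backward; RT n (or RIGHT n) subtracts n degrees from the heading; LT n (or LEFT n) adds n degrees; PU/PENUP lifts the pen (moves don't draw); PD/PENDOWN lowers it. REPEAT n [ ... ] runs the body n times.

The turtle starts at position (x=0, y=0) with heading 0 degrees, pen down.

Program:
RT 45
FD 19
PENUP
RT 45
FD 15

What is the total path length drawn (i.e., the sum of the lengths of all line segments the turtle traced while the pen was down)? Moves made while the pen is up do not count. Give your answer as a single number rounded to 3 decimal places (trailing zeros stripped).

Executing turtle program step by step:
Start: pos=(0,0), heading=0, pen down
RT 45: heading 0 -> 315
FD 19: (0,0) -> (13.435,-13.435) [heading=315, draw]
PU: pen up
RT 45: heading 315 -> 270
FD 15: (13.435,-13.435) -> (13.435,-28.435) [heading=270, move]
Final: pos=(13.435,-28.435), heading=270, 1 segment(s) drawn

Segment lengths:
  seg 1: (0,0) -> (13.435,-13.435), length = 19
Total = 19

Answer: 19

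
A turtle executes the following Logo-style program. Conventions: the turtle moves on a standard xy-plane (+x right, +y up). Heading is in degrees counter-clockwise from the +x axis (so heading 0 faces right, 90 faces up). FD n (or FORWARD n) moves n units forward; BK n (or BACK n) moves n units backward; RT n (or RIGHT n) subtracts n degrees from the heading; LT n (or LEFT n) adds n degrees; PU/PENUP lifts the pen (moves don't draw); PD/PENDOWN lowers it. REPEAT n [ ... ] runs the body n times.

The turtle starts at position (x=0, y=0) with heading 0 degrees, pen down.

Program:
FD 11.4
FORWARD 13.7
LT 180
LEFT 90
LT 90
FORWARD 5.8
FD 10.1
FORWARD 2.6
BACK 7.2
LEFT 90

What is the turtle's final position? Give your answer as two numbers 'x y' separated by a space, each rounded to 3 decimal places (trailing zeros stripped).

Answer: 36.4 0

Derivation:
Executing turtle program step by step:
Start: pos=(0,0), heading=0, pen down
FD 11.4: (0,0) -> (11.4,0) [heading=0, draw]
FD 13.7: (11.4,0) -> (25.1,0) [heading=0, draw]
LT 180: heading 0 -> 180
LT 90: heading 180 -> 270
LT 90: heading 270 -> 0
FD 5.8: (25.1,0) -> (30.9,0) [heading=0, draw]
FD 10.1: (30.9,0) -> (41,0) [heading=0, draw]
FD 2.6: (41,0) -> (43.6,0) [heading=0, draw]
BK 7.2: (43.6,0) -> (36.4,0) [heading=0, draw]
LT 90: heading 0 -> 90
Final: pos=(36.4,0), heading=90, 6 segment(s) drawn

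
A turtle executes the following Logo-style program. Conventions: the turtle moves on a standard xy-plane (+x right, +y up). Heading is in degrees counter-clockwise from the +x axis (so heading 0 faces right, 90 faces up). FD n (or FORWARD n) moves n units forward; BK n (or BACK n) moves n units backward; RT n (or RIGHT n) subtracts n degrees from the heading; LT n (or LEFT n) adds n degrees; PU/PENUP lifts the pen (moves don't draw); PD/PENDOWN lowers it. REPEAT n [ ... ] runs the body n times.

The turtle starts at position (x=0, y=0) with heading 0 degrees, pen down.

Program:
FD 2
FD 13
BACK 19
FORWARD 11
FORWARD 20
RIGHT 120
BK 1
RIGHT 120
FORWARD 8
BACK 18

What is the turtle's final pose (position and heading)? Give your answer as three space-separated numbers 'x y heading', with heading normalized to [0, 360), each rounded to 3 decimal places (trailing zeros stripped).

Executing turtle program step by step:
Start: pos=(0,0), heading=0, pen down
FD 2: (0,0) -> (2,0) [heading=0, draw]
FD 13: (2,0) -> (15,0) [heading=0, draw]
BK 19: (15,0) -> (-4,0) [heading=0, draw]
FD 11: (-4,0) -> (7,0) [heading=0, draw]
FD 20: (7,0) -> (27,0) [heading=0, draw]
RT 120: heading 0 -> 240
BK 1: (27,0) -> (27.5,0.866) [heading=240, draw]
RT 120: heading 240 -> 120
FD 8: (27.5,0.866) -> (23.5,7.794) [heading=120, draw]
BK 18: (23.5,7.794) -> (32.5,-7.794) [heading=120, draw]
Final: pos=(32.5,-7.794), heading=120, 8 segment(s) drawn

Answer: 32.5 -7.794 120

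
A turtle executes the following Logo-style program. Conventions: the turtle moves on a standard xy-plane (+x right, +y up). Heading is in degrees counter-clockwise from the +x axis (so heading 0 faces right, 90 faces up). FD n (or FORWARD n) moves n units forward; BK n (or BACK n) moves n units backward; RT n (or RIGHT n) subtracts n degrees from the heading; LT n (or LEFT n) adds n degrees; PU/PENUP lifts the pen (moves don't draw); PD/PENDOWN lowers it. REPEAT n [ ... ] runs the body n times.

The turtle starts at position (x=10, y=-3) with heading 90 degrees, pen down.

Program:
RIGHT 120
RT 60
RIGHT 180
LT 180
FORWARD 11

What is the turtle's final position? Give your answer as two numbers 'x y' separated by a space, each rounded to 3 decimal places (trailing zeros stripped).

Answer: 10 -14

Derivation:
Executing turtle program step by step:
Start: pos=(10,-3), heading=90, pen down
RT 120: heading 90 -> 330
RT 60: heading 330 -> 270
RT 180: heading 270 -> 90
LT 180: heading 90 -> 270
FD 11: (10,-3) -> (10,-14) [heading=270, draw]
Final: pos=(10,-14), heading=270, 1 segment(s) drawn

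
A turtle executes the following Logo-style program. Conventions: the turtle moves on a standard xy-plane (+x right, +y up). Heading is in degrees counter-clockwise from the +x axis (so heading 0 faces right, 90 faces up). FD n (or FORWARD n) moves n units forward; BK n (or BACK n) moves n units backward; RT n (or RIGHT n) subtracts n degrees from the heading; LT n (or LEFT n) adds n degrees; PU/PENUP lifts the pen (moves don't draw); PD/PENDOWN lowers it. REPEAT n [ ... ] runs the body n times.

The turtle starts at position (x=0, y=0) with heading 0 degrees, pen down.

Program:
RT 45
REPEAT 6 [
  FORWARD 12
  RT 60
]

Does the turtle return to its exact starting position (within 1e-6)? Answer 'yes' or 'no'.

Answer: yes

Derivation:
Executing turtle program step by step:
Start: pos=(0,0), heading=0, pen down
RT 45: heading 0 -> 315
REPEAT 6 [
  -- iteration 1/6 --
  FD 12: (0,0) -> (8.485,-8.485) [heading=315, draw]
  RT 60: heading 315 -> 255
  -- iteration 2/6 --
  FD 12: (8.485,-8.485) -> (5.379,-20.076) [heading=255, draw]
  RT 60: heading 255 -> 195
  -- iteration 3/6 --
  FD 12: (5.379,-20.076) -> (-6.212,-23.182) [heading=195, draw]
  RT 60: heading 195 -> 135
  -- iteration 4/6 --
  FD 12: (-6.212,-23.182) -> (-14.697,-14.697) [heading=135, draw]
  RT 60: heading 135 -> 75
  -- iteration 5/6 --
  FD 12: (-14.697,-14.697) -> (-11.591,-3.106) [heading=75, draw]
  RT 60: heading 75 -> 15
  -- iteration 6/6 --
  FD 12: (-11.591,-3.106) -> (0,0) [heading=15, draw]
  RT 60: heading 15 -> 315
]
Final: pos=(0,0), heading=315, 6 segment(s) drawn

Start position: (0, 0)
Final position: (0, 0)
Distance = 0; < 1e-6 -> CLOSED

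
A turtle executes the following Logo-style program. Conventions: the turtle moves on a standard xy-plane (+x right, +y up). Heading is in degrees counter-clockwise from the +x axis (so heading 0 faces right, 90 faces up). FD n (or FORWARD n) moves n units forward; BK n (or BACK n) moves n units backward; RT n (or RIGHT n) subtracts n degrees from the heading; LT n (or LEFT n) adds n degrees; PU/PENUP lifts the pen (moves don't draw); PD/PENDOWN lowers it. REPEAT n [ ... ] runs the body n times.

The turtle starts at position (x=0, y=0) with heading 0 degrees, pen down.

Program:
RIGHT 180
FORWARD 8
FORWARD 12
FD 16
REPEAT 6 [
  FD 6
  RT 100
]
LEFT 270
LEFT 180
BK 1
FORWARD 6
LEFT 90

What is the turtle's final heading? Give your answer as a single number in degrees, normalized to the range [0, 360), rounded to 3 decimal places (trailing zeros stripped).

Answer: 120

Derivation:
Executing turtle program step by step:
Start: pos=(0,0), heading=0, pen down
RT 180: heading 0 -> 180
FD 8: (0,0) -> (-8,0) [heading=180, draw]
FD 12: (-8,0) -> (-20,0) [heading=180, draw]
FD 16: (-20,0) -> (-36,0) [heading=180, draw]
REPEAT 6 [
  -- iteration 1/6 --
  FD 6: (-36,0) -> (-42,0) [heading=180, draw]
  RT 100: heading 180 -> 80
  -- iteration 2/6 --
  FD 6: (-42,0) -> (-40.958,5.909) [heading=80, draw]
  RT 100: heading 80 -> 340
  -- iteration 3/6 --
  FD 6: (-40.958,5.909) -> (-35.32,3.857) [heading=340, draw]
  RT 100: heading 340 -> 240
  -- iteration 4/6 --
  FD 6: (-35.32,3.857) -> (-38.32,-1.339) [heading=240, draw]
  RT 100: heading 240 -> 140
  -- iteration 5/6 --
  FD 6: (-38.32,-1.339) -> (-42.916,2.517) [heading=140, draw]
  RT 100: heading 140 -> 40
  -- iteration 6/6 --
  FD 6: (-42.916,2.517) -> (-38.32,6.374) [heading=40, draw]
  RT 100: heading 40 -> 300
]
LT 270: heading 300 -> 210
LT 180: heading 210 -> 30
BK 1: (-38.32,6.374) -> (-39.186,5.874) [heading=30, draw]
FD 6: (-39.186,5.874) -> (-33.99,8.874) [heading=30, draw]
LT 90: heading 30 -> 120
Final: pos=(-33.99,8.874), heading=120, 11 segment(s) drawn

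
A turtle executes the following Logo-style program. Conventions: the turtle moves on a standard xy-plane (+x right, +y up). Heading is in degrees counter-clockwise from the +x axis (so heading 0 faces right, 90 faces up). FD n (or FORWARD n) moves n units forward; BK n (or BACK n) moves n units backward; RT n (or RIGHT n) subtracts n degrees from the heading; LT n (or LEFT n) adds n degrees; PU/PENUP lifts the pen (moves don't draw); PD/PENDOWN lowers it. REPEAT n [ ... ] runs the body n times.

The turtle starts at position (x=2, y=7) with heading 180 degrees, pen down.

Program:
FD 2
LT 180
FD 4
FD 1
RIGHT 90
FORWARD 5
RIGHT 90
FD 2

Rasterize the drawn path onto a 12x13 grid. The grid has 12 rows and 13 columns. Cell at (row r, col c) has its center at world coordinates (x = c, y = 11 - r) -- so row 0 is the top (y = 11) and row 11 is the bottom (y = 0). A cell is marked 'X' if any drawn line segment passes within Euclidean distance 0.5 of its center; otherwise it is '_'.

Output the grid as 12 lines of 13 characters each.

Answer: _____________
_____________
_____________
_____________
XXXXXX_______
_____X_______
_____X_______
_____X_______
_____X_______
___XXX_______
_____________
_____________

Derivation:
Segment 0: (2,7) -> (0,7)
Segment 1: (0,7) -> (4,7)
Segment 2: (4,7) -> (5,7)
Segment 3: (5,7) -> (5,2)
Segment 4: (5,2) -> (3,2)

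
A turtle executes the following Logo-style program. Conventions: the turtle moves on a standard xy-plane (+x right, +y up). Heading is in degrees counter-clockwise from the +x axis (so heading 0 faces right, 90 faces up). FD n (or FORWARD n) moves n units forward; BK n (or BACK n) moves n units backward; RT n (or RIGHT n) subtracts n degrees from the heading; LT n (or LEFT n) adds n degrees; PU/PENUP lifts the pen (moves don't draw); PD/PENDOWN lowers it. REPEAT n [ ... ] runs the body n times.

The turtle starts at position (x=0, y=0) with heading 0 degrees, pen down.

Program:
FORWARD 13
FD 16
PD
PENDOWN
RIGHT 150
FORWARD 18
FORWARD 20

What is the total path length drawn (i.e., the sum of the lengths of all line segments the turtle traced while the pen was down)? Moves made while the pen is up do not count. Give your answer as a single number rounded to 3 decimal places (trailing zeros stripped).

Answer: 67

Derivation:
Executing turtle program step by step:
Start: pos=(0,0), heading=0, pen down
FD 13: (0,0) -> (13,0) [heading=0, draw]
FD 16: (13,0) -> (29,0) [heading=0, draw]
PD: pen down
PD: pen down
RT 150: heading 0 -> 210
FD 18: (29,0) -> (13.412,-9) [heading=210, draw]
FD 20: (13.412,-9) -> (-3.909,-19) [heading=210, draw]
Final: pos=(-3.909,-19), heading=210, 4 segment(s) drawn

Segment lengths:
  seg 1: (0,0) -> (13,0), length = 13
  seg 2: (13,0) -> (29,0), length = 16
  seg 3: (29,0) -> (13.412,-9), length = 18
  seg 4: (13.412,-9) -> (-3.909,-19), length = 20
Total = 67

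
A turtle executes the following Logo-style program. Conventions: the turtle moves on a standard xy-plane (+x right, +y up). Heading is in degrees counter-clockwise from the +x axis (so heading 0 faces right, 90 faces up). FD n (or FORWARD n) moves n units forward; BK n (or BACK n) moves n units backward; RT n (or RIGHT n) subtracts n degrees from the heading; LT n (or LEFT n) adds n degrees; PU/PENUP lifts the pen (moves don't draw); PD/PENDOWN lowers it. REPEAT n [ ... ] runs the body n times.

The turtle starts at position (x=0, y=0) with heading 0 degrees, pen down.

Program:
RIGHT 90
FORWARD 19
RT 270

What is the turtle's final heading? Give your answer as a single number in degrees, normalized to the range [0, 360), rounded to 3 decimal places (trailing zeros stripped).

Answer: 0

Derivation:
Executing turtle program step by step:
Start: pos=(0,0), heading=0, pen down
RT 90: heading 0 -> 270
FD 19: (0,0) -> (0,-19) [heading=270, draw]
RT 270: heading 270 -> 0
Final: pos=(0,-19), heading=0, 1 segment(s) drawn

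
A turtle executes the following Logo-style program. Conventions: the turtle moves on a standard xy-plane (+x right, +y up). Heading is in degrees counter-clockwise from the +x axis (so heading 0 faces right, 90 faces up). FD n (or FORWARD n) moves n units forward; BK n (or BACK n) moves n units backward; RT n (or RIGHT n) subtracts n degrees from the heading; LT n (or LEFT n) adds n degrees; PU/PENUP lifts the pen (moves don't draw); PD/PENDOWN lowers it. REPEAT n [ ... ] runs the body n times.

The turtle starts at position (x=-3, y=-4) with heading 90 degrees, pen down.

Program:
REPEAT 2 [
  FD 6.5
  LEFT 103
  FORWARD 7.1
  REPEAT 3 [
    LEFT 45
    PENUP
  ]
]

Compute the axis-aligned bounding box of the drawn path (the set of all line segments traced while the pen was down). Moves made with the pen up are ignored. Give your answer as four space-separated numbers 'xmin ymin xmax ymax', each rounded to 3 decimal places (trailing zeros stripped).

Answer: -9.918 -4 -3 2.5

Derivation:
Executing turtle program step by step:
Start: pos=(-3,-4), heading=90, pen down
REPEAT 2 [
  -- iteration 1/2 --
  FD 6.5: (-3,-4) -> (-3,2.5) [heading=90, draw]
  LT 103: heading 90 -> 193
  FD 7.1: (-3,2.5) -> (-9.918,0.903) [heading=193, draw]
  REPEAT 3 [
    -- iteration 1/3 --
    LT 45: heading 193 -> 238
    PU: pen up
    -- iteration 2/3 --
    LT 45: heading 238 -> 283
    PU: pen up
    -- iteration 3/3 --
    LT 45: heading 283 -> 328
    PU: pen up
  ]
  -- iteration 2/2 --
  FD 6.5: (-9.918,0.903) -> (-4.406,-2.542) [heading=328, move]
  LT 103: heading 328 -> 71
  FD 7.1: (-4.406,-2.542) -> (-2.094,4.172) [heading=71, move]
  REPEAT 3 [
    -- iteration 1/3 --
    LT 45: heading 71 -> 116
    PU: pen up
    -- iteration 2/3 --
    LT 45: heading 116 -> 161
    PU: pen up
    -- iteration 3/3 --
    LT 45: heading 161 -> 206
    PU: pen up
  ]
]
Final: pos=(-2.094,4.172), heading=206, 2 segment(s) drawn

Segment endpoints: x in {-9.918, -3, -3}, y in {-4, 0.903, 2.5}
xmin=-9.918, ymin=-4, xmax=-3, ymax=2.5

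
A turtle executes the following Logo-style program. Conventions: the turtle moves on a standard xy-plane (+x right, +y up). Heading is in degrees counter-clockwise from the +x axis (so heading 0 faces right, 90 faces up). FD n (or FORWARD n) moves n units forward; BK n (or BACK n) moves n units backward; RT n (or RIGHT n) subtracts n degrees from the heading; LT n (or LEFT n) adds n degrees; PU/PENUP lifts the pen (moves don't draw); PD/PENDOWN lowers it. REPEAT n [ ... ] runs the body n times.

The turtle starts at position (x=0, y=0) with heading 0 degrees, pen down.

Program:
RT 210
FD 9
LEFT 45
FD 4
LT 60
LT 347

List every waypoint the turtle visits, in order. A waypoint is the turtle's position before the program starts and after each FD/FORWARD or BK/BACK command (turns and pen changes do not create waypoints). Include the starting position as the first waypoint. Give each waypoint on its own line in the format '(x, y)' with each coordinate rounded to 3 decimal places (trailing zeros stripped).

Answer: (0, 0)
(-7.794, 4.5)
(-11.658, 3.465)

Derivation:
Executing turtle program step by step:
Start: pos=(0,0), heading=0, pen down
RT 210: heading 0 -> 150
FD 9: (0,0) -> (-7.794,4.5) [heading=150, draw]
LT 45: heading 150 -> 195
FD 4: (-7.794,4.5) -> (-11.658,3.465) [heading=195, draw]
LT 60: heading 195 -> 255
LT 347: heading 255 -> 242
Final: pos=(-11.658,3.465), heading=242, 2 segment(s) drawn
Waypoints (3 total):
(0, 0)
(-7.794, 4.5)
(-11.658, 3.465)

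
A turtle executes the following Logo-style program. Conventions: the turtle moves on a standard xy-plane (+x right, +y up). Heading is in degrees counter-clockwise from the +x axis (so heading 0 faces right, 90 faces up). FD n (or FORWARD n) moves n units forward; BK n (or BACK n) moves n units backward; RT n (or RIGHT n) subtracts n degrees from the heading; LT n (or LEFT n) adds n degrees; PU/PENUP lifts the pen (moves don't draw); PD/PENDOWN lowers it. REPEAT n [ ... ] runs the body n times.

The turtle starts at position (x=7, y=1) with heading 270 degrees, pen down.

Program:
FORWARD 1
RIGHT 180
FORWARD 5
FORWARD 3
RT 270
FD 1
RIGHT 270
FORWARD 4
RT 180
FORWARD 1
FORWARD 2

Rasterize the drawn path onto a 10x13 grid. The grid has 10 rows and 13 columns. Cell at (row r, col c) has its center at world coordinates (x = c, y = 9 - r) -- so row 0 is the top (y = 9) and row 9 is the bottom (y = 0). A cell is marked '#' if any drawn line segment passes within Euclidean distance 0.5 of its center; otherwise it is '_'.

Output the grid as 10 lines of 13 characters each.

Segment 0: (7,1) -> (7,0)
Segment 1: (7,0) -> (7,5)
Segment 2: (7,5) -> (7,8)
Segment 3: (7,8) -> (6,8)
Segment 4: (6,8) -> (6,4)
Segment 5: (6,4) -> (6,5)
Segment 6: (6,5) -> (6,7)

Answer: _____________
______##_____
______##_____
______##_____
______##_____
______##_____
_______#_____
_______#_____
_______#_____
_______#_____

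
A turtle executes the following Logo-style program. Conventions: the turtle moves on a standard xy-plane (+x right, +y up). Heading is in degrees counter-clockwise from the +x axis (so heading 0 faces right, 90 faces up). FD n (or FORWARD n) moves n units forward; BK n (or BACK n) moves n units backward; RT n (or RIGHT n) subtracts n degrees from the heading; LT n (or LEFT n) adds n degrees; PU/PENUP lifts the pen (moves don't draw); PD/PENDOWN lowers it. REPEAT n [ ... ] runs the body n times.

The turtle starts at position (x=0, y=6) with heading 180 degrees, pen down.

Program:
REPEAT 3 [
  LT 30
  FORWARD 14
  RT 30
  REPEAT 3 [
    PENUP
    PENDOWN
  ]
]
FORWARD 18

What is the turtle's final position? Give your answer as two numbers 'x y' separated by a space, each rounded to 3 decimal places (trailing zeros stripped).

Executing turtle program step by step:
Start: pos=(0,6), heading=180, pen down
REPEAT 3 [
  -- iteration 1/3 --
  LT 30: heading 180 -> 210
  FD 14: (0,6) -> (-12.124,-1) [heading=210, draw]
  RT 30: heading 210 -> 180
  REPEAT 3 [
    -- iteration 1/3 --
    PU: pen up
    PD: pen down
    -- iteration 2/3 --
    PU: pen up
    PD: pen down
    -- iteration 3/3 --
    PU: pen up
    PD: pen down
  ]
  -- iteration 2/3 --
  LT 30: heading 180 -> 210
  FD 14: (-12.124,-1) -> (-24.249,-8) [heading=210, draw]
  RT 30: heading 210 -> 180
  REPEAT 3 [
    -- iteration 1/3 --
    PU: pen up
    PD: pen down
    -- iteration 2/3 --
    PU: pen up
    PD: pen down
    -- iteration 3/3 --
    PU: pen up
    PD: pen down
  ]
  -- iteration 3/3 --
  LT 30: heading 180 -> 210
  FD 14: (-24.249,-8) -> (-36.373,-15) [heading=210, draw]
  RT 30: heading 210 -> 180
  REPEAT 3 [
    -- iteration 1/3 --
    PU: pen up
    PD: pen down
    -- iteration 2/3 --
    PU: pen up
    PD: pen down
    -- iteration 3/3 --
    PU: pen up
    PD: pen down
  ]
]
FD 18: (-36.373,-15) -> (-54.373,-15) [heading=180, draw]
Final: pos=(-54.373,-15), heading=180, 4 segment(s) drawn

Answer: -54.373 -15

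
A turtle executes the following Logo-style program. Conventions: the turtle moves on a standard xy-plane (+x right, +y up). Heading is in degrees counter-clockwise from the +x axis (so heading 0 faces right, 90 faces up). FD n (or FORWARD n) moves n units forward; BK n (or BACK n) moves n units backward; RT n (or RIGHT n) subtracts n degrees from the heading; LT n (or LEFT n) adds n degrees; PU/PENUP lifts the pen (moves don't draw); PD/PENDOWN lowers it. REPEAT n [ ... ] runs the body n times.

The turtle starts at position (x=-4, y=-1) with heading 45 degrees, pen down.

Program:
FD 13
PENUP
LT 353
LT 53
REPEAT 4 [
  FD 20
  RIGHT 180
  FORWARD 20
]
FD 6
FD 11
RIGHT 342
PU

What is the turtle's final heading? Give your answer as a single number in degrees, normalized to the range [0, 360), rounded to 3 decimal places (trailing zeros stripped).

Answer: 109

Derivation:
Executing turtle program step by step:
Start: pos=(-4,-1), heading=45, pen down
FD 13: (-4,-1) -> (5.192,8.192) [heading=45, draw]
PU: pen up
LT 353: heading 45 -> 38
LT 53: heading 38 -> 91
REPEAT 4 [
  -- iteration 1/4 --
  FD 20: (5.192,8.192) -> (4.843,28.189) [heading=91, move]
  RT 180: heading 91 -> 271
  FD 20: (4.843,28.189) -> (5.192,8.192) [heading=271, move]
  -- iteration 2/4 --
  FD 20: (5.192,8.192) -> (5.541,-11.805) [heading=271, move]
  RT 180: heading 271 -> 91
  FD 20: (5.541,-11.805) -> (5.192,8.192) [heading=91, move]
  -- iteration 3/4 --
  FD 20: (5.192,8.192) -> (4.843,28.189) [heading=91, move]
  RT 180: heading 91 -> 271
  FD 20: (4.843,28.189) -> (5.192,8.192) [heading=271, move]
  -- iteration 4/4 --
  FD 20: (5.192,8.192) -> (5.541,-11.805) [heading=271, move]
  RT 180: heading 271 -> 91
  FD 20: (5.541,-11.805) -> (5.192,8.192) [heading=91, move]
]
FD 6: (5.192,8.192) -> (5.088,14.191) [heading=91, move]
FD 11: (5.088,14.191) -> (4.896,25.19) [heading=91, move]
RT 342: heading 91 -> 109
PU: pen up
Final: pos=(4.896,25.19), heading=109, 1 segment(s) drawn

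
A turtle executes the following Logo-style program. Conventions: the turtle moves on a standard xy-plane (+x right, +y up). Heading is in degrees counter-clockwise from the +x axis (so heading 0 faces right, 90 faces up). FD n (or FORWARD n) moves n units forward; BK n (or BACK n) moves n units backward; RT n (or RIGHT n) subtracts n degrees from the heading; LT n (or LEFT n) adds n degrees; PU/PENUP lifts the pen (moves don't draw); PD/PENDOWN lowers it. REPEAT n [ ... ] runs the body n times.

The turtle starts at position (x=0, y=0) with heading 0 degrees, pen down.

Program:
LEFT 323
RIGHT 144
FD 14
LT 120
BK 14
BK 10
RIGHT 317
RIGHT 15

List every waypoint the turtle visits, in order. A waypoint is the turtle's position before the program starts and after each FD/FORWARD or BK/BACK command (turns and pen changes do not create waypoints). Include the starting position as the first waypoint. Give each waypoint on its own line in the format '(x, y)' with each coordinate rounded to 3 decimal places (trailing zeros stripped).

Executing turtle program step by step:
Start: pos=(0,0), heading=0, pen down
LT 323: heading 0 -> 323
RT 144: heading 323 -> 179
FD 14: (0,0) -> (-13.998,0.244) [heading=179, draw]
LT 120: heading 179 -> 299
BK 14: (-13.998,0.244) -> (-20.785,12.489) [heading=299, draw]
BK 10: (-20.785,12.489) -> (-25.633,21.235) [heading=299, draw]
RT 317: heading 299 -> 342
RT 15: heading 342 -> 327
Final: pos=(-25.633,21.235), heading=327, 3 segment(s) drawn
Waypoints (4 total):
(0, 0)
(-13.998, 0.244)
(-20.785, 12.489)
(-25.633, 21.235)

Answer: (0, 0)
(-13.998, 0.244)
(-20.785, 12.489)
(-25.633, 21.235)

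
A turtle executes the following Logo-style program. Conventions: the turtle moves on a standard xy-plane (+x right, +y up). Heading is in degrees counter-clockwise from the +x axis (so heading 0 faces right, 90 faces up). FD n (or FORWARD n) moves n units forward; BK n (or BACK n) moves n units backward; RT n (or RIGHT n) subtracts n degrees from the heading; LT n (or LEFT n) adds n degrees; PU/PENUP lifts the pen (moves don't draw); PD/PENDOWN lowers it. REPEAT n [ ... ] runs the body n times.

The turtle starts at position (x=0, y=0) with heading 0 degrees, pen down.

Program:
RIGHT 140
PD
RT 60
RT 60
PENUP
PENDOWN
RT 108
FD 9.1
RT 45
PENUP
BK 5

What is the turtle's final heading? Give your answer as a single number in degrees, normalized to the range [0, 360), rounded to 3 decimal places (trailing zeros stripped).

Answer: 307

Derivation:
Executing turtle program step by step:
Start: pos=(0,0), heading=0, pen down
RT 140: heading 0 -> 220
PD: pen down
RT 60: heading 220 -> 160
RT 60: heading 160 -> 100
PU: pen up
PD: pen down
RT 108: heading 100 -> 352
FD 9.1: (0,0) -> (9.011,-1.266) [heading=352, draw]
RT 45: heading 352 -> 307
PU: pen up
BK 5: (9.011,-1.266) -> (6.002,2.727) [heading=307, move]
Final: pos=(6.002,2.727), heading=307, 1 segment(s) drawn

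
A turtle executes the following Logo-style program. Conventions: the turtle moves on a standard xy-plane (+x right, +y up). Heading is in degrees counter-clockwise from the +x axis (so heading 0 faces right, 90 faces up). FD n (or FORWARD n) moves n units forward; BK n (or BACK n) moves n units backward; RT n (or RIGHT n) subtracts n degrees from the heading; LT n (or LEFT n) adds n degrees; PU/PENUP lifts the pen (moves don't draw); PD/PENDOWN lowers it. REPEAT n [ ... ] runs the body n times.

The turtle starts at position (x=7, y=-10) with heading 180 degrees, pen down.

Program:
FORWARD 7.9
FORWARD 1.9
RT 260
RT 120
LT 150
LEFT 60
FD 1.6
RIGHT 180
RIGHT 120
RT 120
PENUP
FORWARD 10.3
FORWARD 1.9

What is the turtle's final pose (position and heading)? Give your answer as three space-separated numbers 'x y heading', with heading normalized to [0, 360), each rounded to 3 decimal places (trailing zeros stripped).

Answer: 6.618 -19.068 310

Derivation:
Executing turtle program step by step:
Start: pos=(7,-10), heading=180, pen down
FD 7.9: (7,-10) -> (-0.9,-10) [heading=180, draw]
FD 1.9: (-0.9,-10) -> (-2.8,-10) [heading=180, draw]
RT 260: heading 180 -> 280
RT 120: heading 280 -> 160
LT 150: heading 160 -> 310
LT 60: heading 310 -> 10
FD 1.6: (-2.8,-10) -> (-1.224,-9.722) [heading=10, draw]
RT 180: heading 10 -> 190
RT 120: heading 190 -> 70
RT 120: heading 70 -> 310
PU: pen up
FD 10.3: (-1.224,-9.722) -> (5.396,-17.612) [heading=310, move]
FD 1.9: (5.396,-17.612) -> (6.618,-19.068) [heading=310, move]
Final: pos=(6.618,-19.068), heading=310, 3 segment(s) drawn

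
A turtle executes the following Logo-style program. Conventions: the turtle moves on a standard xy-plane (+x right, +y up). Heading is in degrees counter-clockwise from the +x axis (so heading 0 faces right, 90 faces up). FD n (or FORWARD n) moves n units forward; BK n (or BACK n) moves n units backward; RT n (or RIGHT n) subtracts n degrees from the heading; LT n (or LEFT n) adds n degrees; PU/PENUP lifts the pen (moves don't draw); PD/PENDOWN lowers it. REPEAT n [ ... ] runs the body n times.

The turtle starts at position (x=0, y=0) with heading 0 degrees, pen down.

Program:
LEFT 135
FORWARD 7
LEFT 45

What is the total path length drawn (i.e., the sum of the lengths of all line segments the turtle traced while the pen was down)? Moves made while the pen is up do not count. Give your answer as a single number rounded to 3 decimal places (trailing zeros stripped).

Executing turtle program step by step:
Start: pos=(0,0), heading=0, pen down
LT 135: heading 0 -> 135
FD 7: (0,0) -> (-4.95,4.95) [heading=135, draw]
LT 45: heading 135 -> 180
Final: pos=(-4.95,4.95), heading=180, 1 segment(s) drawn

Segment lengths:
  seg 1: (0,0) -> (-4.95,4.95), length = 7
Total = 7

Answer: 7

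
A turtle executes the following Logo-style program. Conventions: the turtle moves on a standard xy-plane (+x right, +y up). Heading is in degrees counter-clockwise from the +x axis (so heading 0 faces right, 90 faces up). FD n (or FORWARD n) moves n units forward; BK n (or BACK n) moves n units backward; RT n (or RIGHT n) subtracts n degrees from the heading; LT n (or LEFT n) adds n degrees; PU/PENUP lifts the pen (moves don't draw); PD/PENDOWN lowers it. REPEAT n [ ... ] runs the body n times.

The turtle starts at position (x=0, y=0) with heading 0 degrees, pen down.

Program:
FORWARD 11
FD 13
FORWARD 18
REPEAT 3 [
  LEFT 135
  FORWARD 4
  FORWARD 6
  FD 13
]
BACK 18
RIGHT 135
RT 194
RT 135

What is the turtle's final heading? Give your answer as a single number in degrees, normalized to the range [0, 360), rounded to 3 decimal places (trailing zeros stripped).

Executing turtle program step by step:
Start: pos=(0,0), heading=0, pen down
FD 11: (0,0) -> (11,0) [heading=0, draw]
FD 13: (11,0) -> (24,0) [heading=0, draw]
FD 18: (24,0) -> (42,0) [heading=0, draw]
REPEAT 3 [
  -- iteration 1/3 --
  LT 135: heading 0 -> 135
  FD 4: (42,0) -> (39.172,2.828) [heading=135, draw]
  FD 6: (39.172,2.828) -> (34.929,7.071) [heading=135, draw]
  FD 13: (34.929,7.071) -> (25.737,16.263) [heading=135, draw]
  -- iteration 2/3 --
  LT 135: heading 135 -> 270
  FD 4: (25.737,16.263) -> (25.737,12.263) [heading=270, draw]
  FD 6: (25.737,12.263) -> (25.737,6.263) [heading=270, draw]
  FD 13: (25.737,6.263) -> (25.737,-6.737) [heading=270, draw]
  -- iteration 3/3 --
  LT 135: heading 270 -> 45
  FD 4: (25.737,-6.737) -> (28.565,-3.908) [heading=45, draw]
  FD 6: (28.565,-3.908) -> (32.808,0.335) [heading=45, draw]
  FD 13: (32.808,0.335) -> (42,9.527) [heading=45, draw]
]
BK 18: (42,9.527) -> (29.272,-3.201) [heading=45, draw]
RT 135: heading 45 -> 270
RT 194: heading 270 -> 76
RT 135: heading 76 -> 301
Final: pos=(29.272,-3.201), heading=301, 13 segment(s) drawn

Answer: 301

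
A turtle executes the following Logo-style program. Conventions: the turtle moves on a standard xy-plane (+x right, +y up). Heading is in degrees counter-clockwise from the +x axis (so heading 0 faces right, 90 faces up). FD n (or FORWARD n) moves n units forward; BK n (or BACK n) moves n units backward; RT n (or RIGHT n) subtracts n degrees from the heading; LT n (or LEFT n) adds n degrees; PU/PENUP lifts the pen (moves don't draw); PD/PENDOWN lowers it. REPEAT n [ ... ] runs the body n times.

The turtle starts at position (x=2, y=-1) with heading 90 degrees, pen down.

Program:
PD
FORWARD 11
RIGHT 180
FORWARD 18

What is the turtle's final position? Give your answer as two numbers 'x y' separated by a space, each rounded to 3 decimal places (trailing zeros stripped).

Executing turtle program step by step:
Start: pos=(2,-1), heading=90, pen down
PD: pen down
FD 11: (2,-1) -> (2,10) [heading=90, draw]
RT 180: heading 90 -> 270
FD 18: (2,10) -> (2,-8) [heading=270, draw]
Final: pos=(2,-8), heading=270, 2 segment(s) drawn

Answer: 2 -8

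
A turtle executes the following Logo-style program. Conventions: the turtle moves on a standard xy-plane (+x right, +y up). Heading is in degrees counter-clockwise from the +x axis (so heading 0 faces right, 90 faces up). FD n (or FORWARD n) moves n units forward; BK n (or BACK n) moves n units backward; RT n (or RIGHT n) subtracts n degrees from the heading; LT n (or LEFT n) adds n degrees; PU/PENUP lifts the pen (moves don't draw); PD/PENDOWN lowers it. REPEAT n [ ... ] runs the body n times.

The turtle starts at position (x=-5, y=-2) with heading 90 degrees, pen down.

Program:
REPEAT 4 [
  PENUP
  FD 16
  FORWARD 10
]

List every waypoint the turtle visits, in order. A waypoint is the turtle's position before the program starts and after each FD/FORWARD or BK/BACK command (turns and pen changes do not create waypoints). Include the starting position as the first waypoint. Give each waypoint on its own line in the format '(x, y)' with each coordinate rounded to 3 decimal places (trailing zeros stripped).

Executing turtle program step by step:
Start: pos=(-5,-2), heading=90, pen down
REPEAT 4 [
  -- iteration 1/4 --
  PU: pen up
  FD 16: (-5,-2) -> (-5,14) [heading=90, move]
  FD 10: (-5,14) -> (-5,24) [heading=90, move]
  -- iteration 2/4 --
  PU: pen up
  FD 16: (-5,24) -> (-5,40) [heading=90, move]
  FD 10: (-5,40) -> (-5,50) [heading=90, move]
  -- iteration 3/4 --
  PU: pen up
  FD 16: (-5,50) -> (-5,66) [heading=90, move]
  FD 10: (-5,66) -> (-5,76) [heading=90, move]
  -- iteration 4/4 --
  PU: pen up
  FD 16: (-5,76) -> (-5,92) [heading=90, move]
  FD 10: (-5,92) -> (-5,102) [heading=90, move]
]
Final: pos=(-5,102), heading=90, 0 segment(s) drawn
Waypoints (9 total):
(-5, -2)
(-5, 14)
(-5, 24)
(-5, 40)
(-5, 50)
(-5, 66)
(-5, 76)
(-5, 92)
(-5, 102)

Answer: (-5, -2)
(-5, 14)
(-5, 24)
(-5, 40)
(-5, 50)
(-5, 66)
(-5, 76)
(-5, 92)
(-5, 102)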